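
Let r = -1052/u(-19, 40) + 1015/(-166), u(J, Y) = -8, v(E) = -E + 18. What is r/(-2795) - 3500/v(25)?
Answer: 115982093/231985 ≈ 499.96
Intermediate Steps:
v(E) = 18 - E
r = 10407/83 (r = -1052/(-8) + 1015/(-166) = -1052*(-⅛) + 1015*(-1/166) = 263/2 - 1015/166 = 10407/83 ≈ 125.39)
r/(-2795) - 3500/v(25) = (10407/83)/(-2795) - 3500/(18 - 1*25) = (10407/83)*(-1/2795) - 3500/(18 - 25) = -10407/231985 - 3500/(-7) = -10407/231985 - 3500*(-⅐) = -10407/231985 + 500 = 115982093/231985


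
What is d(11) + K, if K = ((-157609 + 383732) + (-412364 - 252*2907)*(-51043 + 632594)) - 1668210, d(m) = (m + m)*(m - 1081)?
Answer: -665835488955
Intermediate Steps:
d(m) = 2*m*(-1081 + m) (d(m) = (2*m)*(-1081 + m) = 2*m*(-1081 + m))
K = -665835465415 (K = (226123 + (-412364 - 732564)*581551) - 1668210 = (226123 - 1144928*581551) - 1668210 = (226123 - 665834023328) - 1668210 = -665833797205 - 1668210 = -665835465415)
d(11) + K = 2*11*(-1081 + 11) - 665835465415 = 2*11*(-1070) - 665835465415 = -23540 - 665835465415 = -665835488955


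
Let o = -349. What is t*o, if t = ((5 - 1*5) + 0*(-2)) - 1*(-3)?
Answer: -1047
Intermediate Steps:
t = 3 (t = ((5 - 5) + 0) + 3 = (0 + 0) + 3 = 0 + 3 = 3)
t*o = 3*(-349) = -1047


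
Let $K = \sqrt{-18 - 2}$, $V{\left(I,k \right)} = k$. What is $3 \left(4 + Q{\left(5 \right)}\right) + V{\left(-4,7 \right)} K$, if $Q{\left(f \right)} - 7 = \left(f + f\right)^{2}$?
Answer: $333 + 14 i \sqrt{5} \approx 333.0 + 31.305 i$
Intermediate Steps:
$Q{\left(f \right)} = 7 + 4 f^{2}$ ($Q{\left(f \right)} = 7 + \left(f + f\right)^{2} = 7 + \left(2 f\right)^{2} = 7 + 4 f^{2}$)
$K = 2 i \sqrt{5}$ ($K = \sqrt{-20} = 2 i \sqrt{5} \approx 4.4721 i$)
$3 \left(4 + Q{\left(5 \right)}\right) + V{\left(-4,7 \right)} K = 3 \left(4 + \left(7 + 4 \cdot 5^{2}\right)\right) + 7 \cdot 2 i \sqrt{5} = 3 \left(4 + \left(7 + 4 \cdot 25\right)\right) + 14 i \sqrt{5} = 3 \left(4 + \left(7 + 100\right)\right) + 14 i \sqrt{5} = 3 \left(4 + 107\right) + 14 i \sqrt{5} = 3 \cdot 111 + 14 i \sqrt{5} = 333 + 14 i \sqrt{5}$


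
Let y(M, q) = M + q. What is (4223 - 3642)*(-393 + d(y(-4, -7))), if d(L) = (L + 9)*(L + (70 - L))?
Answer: -309673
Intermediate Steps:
d(L) = 630 + 70*L (d(L) = (9 + L)*70 = 630 + 70*L)
(4223 - 3642)*(-393 + d(y(-4, -7))) = (4223 - 3642)*(-393 + (630 + 70*(-4 - 7))) = 581*(-393 + (630 + 70*(-11))) = 581*(-393 + (630 - 770)) = 581*(-393 - 140) = 581*(-533) = -309673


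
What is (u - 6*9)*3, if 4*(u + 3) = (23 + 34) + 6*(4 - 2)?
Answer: -477/4 ≈ -119.25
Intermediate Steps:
u = 57/4 (u = -3 + ((23 + 34) + 6*(4 - 2))/4 = -3 + (57 + 6*2)/4 = -3 + (57 + 12)/4 = -3 + (1/4)*69 = -3 + 69/4 = 57/4 ≈ 14.250)
(u - 6*9)*3 = (57/4 - 6*9)*3 = (57/4 - 54)*3 = -159/4*3 = -477/4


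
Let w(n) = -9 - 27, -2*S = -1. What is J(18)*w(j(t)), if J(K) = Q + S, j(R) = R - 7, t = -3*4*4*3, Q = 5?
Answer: -198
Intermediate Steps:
S = ½ (S = -½*(-1) = ½ ≈ 0.50000)
t = -144 (t = -48*3 = -144)
j(R) = -7 + R
J(K) = 11/2 (J(K) = 5 + ½ = 11/2)
w(n) = -36
J(18)*w(j(t)) = (11/2)*(-36) = -198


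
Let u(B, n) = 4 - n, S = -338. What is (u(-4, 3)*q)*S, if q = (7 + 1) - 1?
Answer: -2366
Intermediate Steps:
q = 7 (q = 8 - 1 = 7)
(u(-4, 3)*q)*S = ((4 - 1*3)*7)*(-338) = ((4 - 3)*7)*(-338) = (1*7)*(-338) = 7*(-338) = -2366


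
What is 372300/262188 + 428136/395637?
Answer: 7209660463/2881424271 ≈ 2.5021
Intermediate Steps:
372300/262188 + 428136/395637 = 372300*(1/262188) + 428136*(1/395637) = 31025/21849 + 142712/131879 = 7209660463/2881424271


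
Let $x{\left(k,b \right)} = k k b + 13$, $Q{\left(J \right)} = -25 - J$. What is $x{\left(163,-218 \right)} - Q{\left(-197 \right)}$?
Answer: $-5792201$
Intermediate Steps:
$x{\left(k,b \right)} = 13 + b k^{2}$ ($x{\left(k,b \right)} = k^{2} b + 13 = b k^{2} + 13 = 13 + b k^{2}$)
$x{\left(163,-218 \right)} - Q{\left(-197 \right)} = \left(13 - 218 \cdot 163^{2}\right) - \left(-25 - -197\right) = \left(13 - 5792042\right) - \left(-25 + 197\right) = \left(13 - 5792042\right) - 172 = -5792029 - 172 = -5792201$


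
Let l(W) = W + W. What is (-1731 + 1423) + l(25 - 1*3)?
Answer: -264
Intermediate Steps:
l(W) = 2*W
(-1731 + 1423) + l(25 - 1*3) = (-1731 + 1423) + 2*(25 - 1*3) = -308 + 2*(25 - 3) = -308 + 2*22 = -308 + 44 = -264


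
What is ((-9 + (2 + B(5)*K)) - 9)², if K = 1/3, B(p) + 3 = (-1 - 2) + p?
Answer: 2401/9 ≈ 266.78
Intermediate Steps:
B(p) = -6 + p (B(p) = -3 + ((-1 - 2) + p) = -3 + (-3 + p) = -6 + p)
K = ⅓ ≈ 0.33333
((-9 + (2 + B(5)*K)) - 9)² = ((-9 + (2 + (-6 + 5)*(⅓))) - 9)² = ((-9 + (2 - 1*⅓)) - 9)² = ((-9 + (2 - ⅓)) - 9)² = ((-9 + 5/3) - 9)² = (-22/3 - 9)² = (-49/3)² = 2401/9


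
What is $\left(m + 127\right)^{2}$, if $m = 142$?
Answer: $72361$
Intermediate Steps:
$\left(m + 127\right)^{2} = \left(142 + 127\right)^{2} = 269^{2} = 72361$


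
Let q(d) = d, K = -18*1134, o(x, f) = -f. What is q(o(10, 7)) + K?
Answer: -20419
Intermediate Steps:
K = -20412
q(o(10, 7)) + K = -1*7 - 20412 = -7 - 20412 = -20419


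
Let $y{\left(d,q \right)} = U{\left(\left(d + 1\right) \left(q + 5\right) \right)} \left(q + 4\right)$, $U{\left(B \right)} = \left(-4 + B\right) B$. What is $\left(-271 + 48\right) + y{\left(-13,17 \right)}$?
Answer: $1485569$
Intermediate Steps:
$U{\left(B \right)} = B \left(-4 + B\right)$
$y{\left(d,q \right)} = \left(1 + d\right) \left(-4 + \left(1 + d\right) \left(5 + q\right)\right) \left(4 + q\right) \left(5 + q\right)$ ($y{\left(d,q \right)} = \left(d + 1\right) \left(q + 5\right) \left(-4 + \left(d + 1\right) \left(q + 5\right)\right) \left(q + 4\right) = \left(1 + d\right) \left(5 + q\right) \left(-4 + \left(1 + d\right) \left(5 + q\right)\right) \left(4 + q\right) = \left(1 + d\right) \left(-4 + \left(1 + d\right) \left(5 + q\right)\right) \left(5 + q\right) \left(4 + q\right) = \left(1 + d\right) \left(-4 + \left(1 + d\right) \left(5 + q\right)\right) \left(4 + q\right) \left(5 + q\right)$)
$\left(-271 + 48\right) + y{\left(-13,17 \right)} = \left(-271 + 48\right) + \left(4 + 17\right) \left(1 + 17 + 5 \left(-13\right) - 221\right) \left(5 + 17 + 5 \left(-13\right) - 221\right) = -223 + 21 \left(1 + 17 - 65 - 221\right) \left(5 + 17 - 65 - 221\right) = -223 + 21 \left(-268\right) \left(-264\right) = -223 + 1485792 = 1485569$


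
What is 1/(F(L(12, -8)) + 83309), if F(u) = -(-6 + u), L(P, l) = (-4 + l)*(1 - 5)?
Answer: 1/83267 ≈ 1.2010e-5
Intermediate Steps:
L(P, l) = 16 - 4*l (L(P, l) = (-4 + l)*(-4) = 16 - 4*l)
F(u) = 6 - u
1/(F(L(12, -8)) + 83309) = 1/((6 - (16 - 4*(-8))) + 83309) = 1/((6 - (16 + 32)) + 83309) = 1/((6 - 1*48) + 83309) = 1/((6 - 48) + 83309) = 1/(-42 + 83309) = 1/83267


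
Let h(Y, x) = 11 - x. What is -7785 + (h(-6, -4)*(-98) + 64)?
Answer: -9191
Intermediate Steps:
-7785 + (h(-6, -4)*(-98) + 64) = -7785 + ((11 - 1*(-4))*(-98) + 64) = -7785 + ((11 + 4)*(-98) + 64) = -7785 + (15*(-98) + 64) = -7785 + (-1470 + 64) = -7785 - 1406 = -9191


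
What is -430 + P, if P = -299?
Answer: -729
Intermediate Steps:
-430 + P = -430 - 299 = -729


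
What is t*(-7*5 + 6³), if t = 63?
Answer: 11403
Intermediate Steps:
t*(-7*5 + 6³) = 63*(-7*5 + 6³) = 63*(-35 + 216) = 63*181 = 11403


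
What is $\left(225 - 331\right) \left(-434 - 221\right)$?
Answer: $69430$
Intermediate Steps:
$\left(225 - 331\right) \left(-434 - 221\right) = \left(-106\right) \left(-655\right) = 69430$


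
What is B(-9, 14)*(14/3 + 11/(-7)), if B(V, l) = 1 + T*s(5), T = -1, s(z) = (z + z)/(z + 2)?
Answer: -65/49 ≈ -1.3265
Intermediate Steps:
s(z) = 2*z/(2 + z) (s(z) = (2*z)/(2 + z) = 2*z/(2 + z))
B(V, l) = -3/7 (B(V, l) = 1 - 2*5/(2 + 5) = 1 - 2*5/7 = 1 - 1*10/7 = 1 - 10/7 = -3/7)
B(-9, 14)*(14/3 + 11/(-7)) = -3*(14/3 + 11/(-7))/7 = -3*(14*(⅓) + 11*(-⅐))/7 = -3*(14/3 - 11/7)/7 = -3/7*65/21 = -65/49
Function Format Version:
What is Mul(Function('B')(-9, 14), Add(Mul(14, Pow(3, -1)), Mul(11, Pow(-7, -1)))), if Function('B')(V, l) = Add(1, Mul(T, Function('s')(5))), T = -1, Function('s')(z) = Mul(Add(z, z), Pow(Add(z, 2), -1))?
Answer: Rational(-65, 49) ≈ -1.3265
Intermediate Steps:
Function('s')(z) = Mul(2, z, Pow(Add(2, z), -1)) (Function('s')(z) = Mul(Mul(2, z), Pow(Add(2, z), -1)) = Mul(2, z, Pow(Add(2, z), -1)))
Function('B')(V, l) = Rational(-3, 7) (Function('B')(V, l) = Add(1, Mul(-1, Mul(2, 5, Pow(Add(2, 5), -1)))) = Add(1, Mul(-1, Mul(2, 5, Pow(7, -1)))) = Add(1, Mul(-1, Mul(2, 5, Rational(1, 7)))) = Add(1, Mul(-1, Rational(10, 7))) = Add(1, Rational(-10, 7)) = Rational(-3, 7))
Mul(Function('B')(-9, 14), Add(Mul(14, Pow(3, -1)), Mul(11, Pow(-7, -1)))) = Mul(Rational(-3, 7), Add(Mul(14, Pow(3, -1)), Mul(11, Pow(-7, -1)))) = Mul(Rational(-3, 7), Add(Mul(14, Rational(1, 3)), Mul(11, Rational(-1, 7)))) = Mul(Rational(-3, 7), Add(Rational(14, 3), Rational(-11, 7))) = Mul(Rational(-3, 7), Rational(65, 21)) = Rational(-65, 49)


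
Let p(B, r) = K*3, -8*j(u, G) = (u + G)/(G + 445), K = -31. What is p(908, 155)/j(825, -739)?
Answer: -109368/43 ≈ -2543.4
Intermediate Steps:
j(u, G) = -(G + u)/(8*(445 + G)) (j(u, G) = -(u + G)/(8*(G + 445)) = -(G + u)/(8*(445 + G)))
p(B, r) = -93 (p(B, r) = -31*3 = -93)
p(908, 155)/j(825, -739) = -93*8*(445 - 739)/(-1*(-739) - 1*825) = -93*(-2352/(739 - 825)) = -93/((⅛)*(-1/294)*(-86)) = -93/43/1176 = -93*1176/43 = -109368/43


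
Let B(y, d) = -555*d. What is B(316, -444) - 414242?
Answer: -167822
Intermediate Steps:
B(316, -444) - 414242 = -555*(-444) - 414242 = 246420 - 414242 = -167822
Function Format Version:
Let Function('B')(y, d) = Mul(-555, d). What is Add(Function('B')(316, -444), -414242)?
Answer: -167822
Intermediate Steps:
Add(Function('B')(316, -444), -414242) = Add(Mul(-555, -444), -414242) = Add(246420, -414242) = -167822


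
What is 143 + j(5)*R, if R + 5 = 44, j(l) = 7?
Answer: 416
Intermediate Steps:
R = 39 (R = -5 + 44 = 39)
143 + j(5)*R = 143 + 7*39 = 143 + 273 = 416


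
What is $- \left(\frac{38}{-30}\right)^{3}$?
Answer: $\frac{6859}{3375} \approx 2.0323$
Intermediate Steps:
$- \left(\frac{38}{-30}\right)^{3} = - \left(38 \left(- \frac{1}{30}\right)\right)^{3} = - \left(- \frac{19}{15}\right)^{3} = \left(-1\right) \left(- \frac{6859}{3375}\right) = \frac{6859}{3375}$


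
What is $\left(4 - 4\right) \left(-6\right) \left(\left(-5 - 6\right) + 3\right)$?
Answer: $0$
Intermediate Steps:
$\left(4 - 4\right) \left(-6\right) \left(\left(-5 - 6\right) + 3\right) = 0 \left(-6\right) \left(-11 + 3\right) = 0 \left(-8\right) = 0$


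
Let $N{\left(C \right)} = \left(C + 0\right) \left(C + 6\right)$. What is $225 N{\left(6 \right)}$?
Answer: $16200$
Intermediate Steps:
$N{\left(C \right)} = C \left(6 + C\right)$
$225 N{\left(6 \right)} = 225 \cdot 6 \left(6 + 6\right) = 225 \cdot 6 \cdot 12 = 225 \cdot 72 = 16200$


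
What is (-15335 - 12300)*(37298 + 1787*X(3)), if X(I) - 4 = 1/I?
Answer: -3734179375/3 ≈ -1.2447e+9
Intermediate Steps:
X(I) = 4 + 1/I
(-15335 - 12300)*(37298 + 1787*X(3)) = (-15335 - 12300)*(37298 + 1787*(4 + 1/3)) = -27635*(37298 + 1787*(4 + ⅓)) = -27635*(37298 + 1787*(13/3)) = -27635*(37298 + 23231/3) = -27635*135125/3 = -3734179375/3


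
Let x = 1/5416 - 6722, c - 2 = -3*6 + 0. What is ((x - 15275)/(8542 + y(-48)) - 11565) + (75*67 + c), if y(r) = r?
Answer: -301718107975/46003504 ≈ -6558.6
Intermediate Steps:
c = -16 (c = 2 + (-3*6 + 0) = 2 + (-18 + 0) = 2 - 18 = -16)
x = -36406351/5416 (x = 1/5416 - 6722 = -36406351/5416 ≈ -6722.0)
((x - 15275)/(8542 + y(-48)) - 11565) + (75*67 + c) = ((-36406351/5416 - 15275)/(8542 - 48) - 11565) + (75*67 - 16) = (-119135751/5416/8494 - 11565) + (5025 - 16) = (-119135751/5416*1/8494 - 11565) + 5009 = (-119135751/46003504 - 11565) + 5009 = -532149659511/46003504 + 5009 = -301718107975/46003504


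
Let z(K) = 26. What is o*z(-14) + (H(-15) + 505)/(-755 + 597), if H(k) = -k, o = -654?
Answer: -1343576/79 ≈ -17007.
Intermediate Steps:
o*z(-14) + (H(-15) + 505)/(-755 + 597) = -654*26 + (-1*(-15) + 505)/(-755 + 597) = -17004 + (15 + 505)/(-158) = -17004 + 520*(-1/158) = -17004 - 260/79 = -1343576/79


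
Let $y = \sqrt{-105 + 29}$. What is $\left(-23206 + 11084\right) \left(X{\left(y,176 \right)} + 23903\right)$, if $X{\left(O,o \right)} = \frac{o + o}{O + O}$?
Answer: $-289752166 + 56144 i \sqrt{19} \approx -2.8975 \cdot 10^{8} + 2.4473 \cdot 10^{5} i$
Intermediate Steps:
$y = 2 i \sqrt{19}$ ($y = \sqrt{-76} = 2 i \sqrt{19} \approx 8.7178 i$)
$X{\left(O,o \right)} = \frac{o}{O}$ ($X{\left(O,o \right)} = \frac{2 o}{2 O} = 2 o \frac{1}{2 O} = \frac{o}{O}$)
$\left(-23206 + 11084\right) \left(X{\left(y,176 \right)} + 23903\right) = \left(-23206 + 11084\right) \left(\frac{176}{2 i \sqrt{19}} + 23903\right) = - 12122 \left(176 \left(- \frac{i \sqrt{19}}{38}\right) + 23903\right) = - 12122 \left(- \frac{88 i \sqrt{19}}{19} + 23903\right) = - 12122 \left(23903 - \frac{88 i \sqrt{19}}{19}\right) = -289752166 + 56144 i \sqrt{19}$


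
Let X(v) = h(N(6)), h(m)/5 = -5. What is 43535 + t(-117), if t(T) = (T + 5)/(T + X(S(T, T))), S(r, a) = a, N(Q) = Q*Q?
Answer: 3091041/71 ≈ 43536.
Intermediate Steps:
N(Q) = Q²
h(m) = -25 (h(m) = 5*(-5) = -25)
X(v) = -25
t(T) = (5 + T)/(-25 + T) (t(T) = (T + 5)/(T - 25) = (5 + T)/(-25 + T))
43535 + t(-117) = 43535 + (5 - 117)/(-25 - 117) = 43535 - 112/(-142) = 43535 - 1/142*(-112) = 43535 + 56/71 = 3091041/71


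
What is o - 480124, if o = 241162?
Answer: -238962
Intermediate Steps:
o - 480124 = 241162 - 480124 = -238962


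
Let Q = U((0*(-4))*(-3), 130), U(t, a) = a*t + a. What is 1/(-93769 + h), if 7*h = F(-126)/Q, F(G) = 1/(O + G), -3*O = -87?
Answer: -88270/8276989631 ≈ -1.0665e-5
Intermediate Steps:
O = 29 (O = -1/3*(-87) = 29)
F(G) = 1/(29 + G)
U(t, a) = a + a*t
Q = 130 (Q = 130*(1 + (0*(-4))*(-3)) = 130*(1 + 0*(-3)) = 130*(1 + 0) = 130*1 = 130)
h = -1/88270 (h = (1/((29 - 126)*130))/7 = ((1/130)/(-97))/7 = (-1/97*1/130)/7 = (1/7)*(-1/12610) = -1/88270 ≈ -1.1329e-5)
1/(-93769 + h) = 1/(-93769 - 1/88270) = 1/(-8276989631/88270) = -88270/8276989631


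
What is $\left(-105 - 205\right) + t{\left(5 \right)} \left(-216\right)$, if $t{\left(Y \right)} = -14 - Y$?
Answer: $3794$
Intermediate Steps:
$\left(-105 - 205\right) + t{\left(5 \right)} \left(-216\right) = \left(-105 - 205\right) + \left(-14 - 5\right) \left(-216\right) = -310 + \left(-14 - 5\right) \left(-216\right) = -310 - -4104 = -310 + 4104 = 3794$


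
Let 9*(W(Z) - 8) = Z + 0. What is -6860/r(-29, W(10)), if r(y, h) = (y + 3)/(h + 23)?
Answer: 991270/117 ≈ 8472.4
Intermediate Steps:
W(Z) = 8 + Z/9 (W(Z) = 8 + (Z + 0)/9 = 8 + Z/9)
r(y, h) = (3 + y)/(23 + h)
-6860/r(-29, W(10)) = -6860*(23 + (8 + (⅑)*10))/(3 - 29) = -6860/(-26/(23 + (8 + 10/9))) = -6860/(-26/(23 + 82/9)) = -6860/(-26/(289/9)) = -6860/((9/289)*(-26)) = -6860/(-234/289) = -6860*(-289/234) = 991270/117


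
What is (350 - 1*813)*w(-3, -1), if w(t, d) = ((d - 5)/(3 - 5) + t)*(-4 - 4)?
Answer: 0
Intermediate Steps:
w(t, d) = -20 - 8*t + 4*d (w(t, d) = ((-5 + d)/(-2) + t)*(-8) = ((-5 + d)*(-½) + t)*(-8) = ((5/2 - d/2) + t)*(-8) = (5/2 + t - d/2)*(-8) = -20 - 8*t + 4*d)
(350 - 1*813)*w(-3, -1) = (350 - 1*813)*(-20 - 8*(-3) + 4*(-1)) = (350 - 813)*(-20 + 24 - 4) = -463*0 = 0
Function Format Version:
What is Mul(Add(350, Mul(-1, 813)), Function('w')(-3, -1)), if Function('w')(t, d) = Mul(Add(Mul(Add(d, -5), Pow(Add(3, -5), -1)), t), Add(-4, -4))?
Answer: 0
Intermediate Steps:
Function('w')(t, d) = Add(-20, Mul(-8, t), Mul(4, d)) (Function('w')(t, d) = Mul(Add(Mul(Add(-5, d), Pow(-2, -1)), t), -8) = Mul(Add(Mul(Add(-5, d), Rational(-1, 2)), t), -8) = Mul(Add(Add(Rational(5, 2), Mul(Rational(-1, 2), d)), t), -8) = Mul(Add(Rational(5, 2), t, Mul(Rational(-1, 2), d)), -8) = Add(-20, Mul(-8, t), Mul(4, d)))
Mul(Add(350, Mul(-1, 813)), Function('w')(-3, -1)) = Mul(Add(350, Mul(-1, 813)), Add(-20, Mul(-8, -3), Mul(4, -1))) = Mul(Add(350, -813), Add(-20, 24, -4)) = Mul(-463, 0) = 0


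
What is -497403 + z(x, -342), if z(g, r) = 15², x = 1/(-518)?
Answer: -497178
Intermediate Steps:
x = -1/518 ≈ -0.0019305
z(g, r) = 225
-497403 + z(x, -342) = -497403 + 225 = -497178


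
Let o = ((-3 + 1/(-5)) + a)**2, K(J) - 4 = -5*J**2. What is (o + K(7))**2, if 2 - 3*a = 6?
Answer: 2460259201/50625 ≈ 48598.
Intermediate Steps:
a = -4/3 (a = 2/3 - 1/3*6 = 2/3 - 2 = -4/3 ≈ -1.3333)
K(J) = 4 - 5*J**2
o = 4624/225 (o = ((-3 + 1/(-5)) - 4/3)**2 = ((-3 - 1/5) - 4/3)**2 = (-16/5 - 4/3)**2 = (-68/15)**2 = 4624/225 ≈ 20.551)
(o + K(7))**2 = (4624/225 + (4 - 5*7**2))**2 = (4624/225 + (4 - 5*49))**2 = (4624/225 + (4 - 245))**2 = (4624/225 - 241)**2 = (-49601/225)**2 = 2460259201/50625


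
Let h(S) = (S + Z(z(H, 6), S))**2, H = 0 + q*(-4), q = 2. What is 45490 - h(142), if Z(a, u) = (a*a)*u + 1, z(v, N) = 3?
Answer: -1973751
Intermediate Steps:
H = -8 (H = 0 + 2*(-4) = 0 - 8 = -8)
Z(a, u) = 1 + u*a**2 (Z(a, u) = a**2*u + 1 = u*a**2 + 1 = 1 + u*a**2)
h(S) = (1 + 10*S)**2 (h(S) = (S + (1 + S*3**2))**2 = (S + (1 + S*9))**2 = (S + (1 + 9*S))**2 = (1 + 10*S)**2)
45490 - h(142) = 45490 - (1 + 10*142)**2 = 45490 - (1 + 1420)**2 = 45490 - 1*1421**2 = 45490 - 1*2019241 = 45490 - 2019241 = -1973751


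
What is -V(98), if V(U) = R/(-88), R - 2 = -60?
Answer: -29/44 ≈ -0.65909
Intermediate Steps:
R = -58 (R = 2 - 60 = -58)
V(U) = 29/44 (V(U) = -58/(-88) = -58*(-1/88) = 29/44)
-V(98) = -1*29/44 = -29/44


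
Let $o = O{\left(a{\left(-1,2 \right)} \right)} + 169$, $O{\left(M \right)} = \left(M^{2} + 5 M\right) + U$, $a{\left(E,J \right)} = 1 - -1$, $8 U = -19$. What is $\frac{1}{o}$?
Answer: $\frac{8}{1445} \approx 0.0055363$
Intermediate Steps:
$U = - \frac{19}{8}$ ($U = \frac{1}{8} \left(-19\right) = - \frac{19}{8} \approx -2.375$)
$a{\left(E,J \right)} = 2$ ($a{\left(E,J \right)} = 1 + 1 = 2$)
$O{\left(M \right)} = - \frac{19}{8} + M^{2} + 5 M$ ($O{\left(M \right)} = \left(M^{2} + 5 M\right) - \frac{19}{8} = - \frac{19}{8} + M^{2} + 5 M$)
$o = \frac{1445}{8}$ ($o = \left(- \frac{19}{8} + 2^{2} + 5 \cdot 2\right) + 169 = \left(- \frac{19}{8} + 4 + 10\right) + 169 = \frac{93}{8} + 169 = \frac{1445}{8} \approx 180.63$)
$\frac{1}{o} = \frac{1}{\frac{1445}{8}} = \frac{8}{1445}$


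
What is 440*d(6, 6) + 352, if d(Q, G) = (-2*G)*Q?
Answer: -31328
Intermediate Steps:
d(Q, G) = -2*G*Q
440*d(6, 6) + 352 = 440*(-2*6*6) + 352 = 440*(-72) + 352 = -31680 + 352 = -31328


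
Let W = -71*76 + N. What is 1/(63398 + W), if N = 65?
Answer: 1/58067 ≈ 1.7221e-5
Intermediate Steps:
W = -5331 (W = -71*76 + 65 = -5396 + 65 = -5331)
1/(63398 + W) = 1/(63398 - 5331) = 1/58067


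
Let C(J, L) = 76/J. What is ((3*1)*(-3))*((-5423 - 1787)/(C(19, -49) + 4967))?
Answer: 21630/1657 ≈ 13.054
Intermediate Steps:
((3*1)*(-3))*((-5423 - 1787)/(C(19, -49) + 4967)) = ((3*1)*(-3))*((-5423 - 1787)/(76/19 + 4967)) = (3*(-3))*(-7210/(76*(1/19) + 4967)) = -(-64890)/(4 + 4967) = -(-64890)/4971 = -9*(-7210/4971) = 21630/1657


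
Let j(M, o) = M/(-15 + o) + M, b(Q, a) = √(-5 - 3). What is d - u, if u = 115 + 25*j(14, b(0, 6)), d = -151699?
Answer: -35448962/233 + 700*I*√2/233 ≈ -1.5214e+5 + 4.2487*I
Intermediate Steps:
b(Q, a) = 2*I*√2 (b(Q, a) = √(-8) = 2*I*√2)
j(M, o) = M + M/(-15 + o) (j(M, o) = M/(-15 + o) + M = M + M/(-15 + o))
u = 115 + 350*(-14 + 2*I*√2)/(-15 + 2*I*√2) (u = 115 + 25*(14*(-14 + 2*I*√2)/(-15 + 2*I*√2)) = 115 + 350*(-14 + 2*I*√2)/(-15 + 2*I*√2) ≈ 442.47 - 4.2487*I)
d - u = -151699 - (103095/233 - 700*I*√2/233) = -151699 + (-103095/233 + 700*I*√2/233) = -35448962/233 + 700*I*√2/233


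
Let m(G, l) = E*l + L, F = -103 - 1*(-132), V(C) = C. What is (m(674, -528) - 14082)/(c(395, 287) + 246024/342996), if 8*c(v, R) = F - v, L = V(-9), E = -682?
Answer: -13186481220/1716227 ≈ -7683.4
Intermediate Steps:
L = -9
F = 29 (F = -103 + 132 = 29)
m(G, l) = -9 - 682*l (m(G, l) = -682*l - 9 = -9 - 682*l)
c(v, R) = 29/8 - v/8 (c(v, R) = (29 - v)/8 = 29/8 - v/8)
(m(674, -528) - 14082)/(c(395, 287) + 246024/342996) = ((-9 - 682*(-528)) - 14082)/((29/8 - ⅛*395) + 246024/342996) = ((-9 + 360096) - 14082)/((29/8 - 395/8) + 246024*(1/342996)) = (360087 - 14082)/(-183/4 + 20502/28583) = 346005/(-5148681/114332) = 346005*(-114332/5148681) = -13186481220/1716227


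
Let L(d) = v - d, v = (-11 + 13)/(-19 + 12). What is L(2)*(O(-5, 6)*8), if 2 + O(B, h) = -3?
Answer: 640/7 ≈ 91.429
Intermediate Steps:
O(B, h) = -5 (O(B, h) = -2 - 3 = -5)
v = -2/7 (v = 2/(-7) = 2*(-1/7) = -2/7 ≈ -0.28571)
L(d) = -2/7 - d
L(2)*(O(-5, 6)*8) = (-2/7 - 1*2)*(-5*8) = (-2/7 - 2)*(-40) = -16/7*(-40) = 640/7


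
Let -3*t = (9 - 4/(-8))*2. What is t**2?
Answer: 361/9 ≈ 40.111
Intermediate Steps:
t = -19/3 (t = -(9 - 4/(-8))*2/3 = -(9 - 4*(-1/8))*2/3 = -(9 + 1/2)*2/3 = -19*2/6 = -1/3*19 = -19/3 ≈ -6.3333)
t**2 = (-19/3)**2 = 361/9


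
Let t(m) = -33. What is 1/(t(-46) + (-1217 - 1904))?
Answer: -1/3154 ≈ -0.00031706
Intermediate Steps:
1/(t(-46) + (-1217 - 1904)) = 1/(-33 + (-1217 - 1904)) = 1/(-33 - 3121) = 1/(-3154) = -1/3154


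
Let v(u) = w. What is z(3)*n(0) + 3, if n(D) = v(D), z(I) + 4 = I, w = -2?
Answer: 5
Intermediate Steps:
z(I) = -4 + I
v(u) = -2
n(D) = -2
z(3)*n(0) + 3 = (-4 + 3)*(-2) + 3 = -1*(-2) + 3 = 2 + 3 = 5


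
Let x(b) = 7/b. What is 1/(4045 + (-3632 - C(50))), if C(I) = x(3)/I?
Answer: 150/61943 ≈ 0.0024216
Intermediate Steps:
C(I) = 7/(3*I) (C(I) = (7/3)/I = (7*(1/3))/I = 7/(3*I))
1/(4045 + (-3632 - C(50))) = 1/(4045 + (-3632 - 7/(3*50))) = 1/(4045 + (-3632 - 1*7/150)) = 1/(4045 + (-3632 - 7/150)) = 1/(4045 - 544807/150) = 1/(61943/150) = 150/61943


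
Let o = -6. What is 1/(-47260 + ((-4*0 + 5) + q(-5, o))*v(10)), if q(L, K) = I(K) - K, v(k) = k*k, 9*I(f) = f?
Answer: -3/138680 ≈ -2.1633e-5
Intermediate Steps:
I(f) = f/9
v(k) = k²
q(L, K) = -8*K/9 (q(L, K) = K/9 - K = -8*K/9)
1/(-47260 + ((-4*0 + 5) + q(-5, o))*v(10)) = 1/(-47260 + ((-4*0 + 5) - 8/9*(-6))*10²) = 1/(-47260 + ((0 + 5) + 16/3)*100) = 1/(-47260 + (5 + 16/3)*100) = 1/(-47260 + (31/3)*100) = 1/(-47260 + 3100/3) = 1/(-138680/3) = -3/138680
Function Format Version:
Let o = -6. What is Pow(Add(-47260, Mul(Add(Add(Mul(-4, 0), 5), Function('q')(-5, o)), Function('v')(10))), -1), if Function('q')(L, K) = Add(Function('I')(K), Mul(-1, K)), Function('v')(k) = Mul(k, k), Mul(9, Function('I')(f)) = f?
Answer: Rational(-3, 138680) ≈ -2.1633e-5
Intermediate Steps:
Function('I')(f) = Mul(Rational(1, 9), f)
Function('v')(k) = Pow(k, 2)
Function('q')(L, K) = Mul(Rational(-8, 9), K) (Function('q')(L, K) = Add(Mul(Rational(1, 9), K), Mul(-1, K)) = Mul(Rational(-8, 9), K))
Pow(Add(-47260, Mul(Add(Add(Mul(-4, 0), 5), Function('q')(-5, o)), Function('v')(10))), -1) = Pow(Add(-47260, Mul(Add(Add(Mul(-4, 0), 5), Mul(Rational(-8, 9), -6)), Pow(10, 2))), -1) = Pow(Add(-47260, Mul(Add(Add(0, 5), Rational(16, 3)), 100)), -1) = Pow(Add(-47260, Mul(Add(5, Rational(16, 3)), 100)), -1) = Pow(Add(-47260, Mul(Rational(31, 3), 100)), -1) = Pow(Add(-47260, Rational(3100, 3)), -1) = Pow(Rational(-138680, 3), -1) = Rational(-3, 138680)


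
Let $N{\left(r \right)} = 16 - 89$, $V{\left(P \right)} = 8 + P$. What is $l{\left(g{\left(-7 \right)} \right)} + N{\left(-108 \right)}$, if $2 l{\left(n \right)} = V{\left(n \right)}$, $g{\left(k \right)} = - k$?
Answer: $- \frac{131}{2} \approx -65.5$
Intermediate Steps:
$l{\left(n \right)} = 4 + \frac{n}{2}$ ($l{\left(n \right)} = \frac{8 + n}{2} = 4 + \frac{n}{2}$)
$N{\left(r \right)} = -73$ ($N{\left(r \right)} = 16 - 89 = -73$)
$l{\left(g{\left(-7 \right)} \right)} + N{\left(-108 \right)} = \left(4 + \frac{\left(-1\right) \left(-7\right)}{2}\right) - 73 = \left(4 + \frac{1}{2} \cdot 7\right) - 73 = \left(4 + \frac{7}{2}\right) - 73 = \frac{15}{2} - 73 = - \frac{131}{2}$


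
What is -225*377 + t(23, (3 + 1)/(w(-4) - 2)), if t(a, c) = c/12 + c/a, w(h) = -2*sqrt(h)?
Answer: -11705857/138 + 7*I/69 ≈ -84825.0 + 0.10145*I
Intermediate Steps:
t(a, c) = c/12 + c/a (t(a, c) = c*(1/12) + c/a = c/12 + c/a)
-225*377 + t(23, (3 + 1)/(w(-4) - 2)) = -225*377 + (((3 + 1)/(-4*I - 2))/12 + ((3 + 1)/(-4*I - 2))/23) = -84825 + ((4/(-4*I - 2))/12 + (4/(-4*I - 2))*(1/23)) = -84825 + ((4/(-2 - 4*I))/12 + (4/(-2 - 4*I))*(1/23)) = -84825 + ((4*((-2 + 4*I)/20))/12 + (4*((-2 + 4*I)/20))*(1/23)) = -84825 + (((-2 + 4*I)/5)/12 + ((-2 + 4*I)/5)*(1/23)) = -84825 + ((-2 + 4*I)/60 + (-2 + 4*I)/115) = -84825 + 7*(-2 + 4*I)/276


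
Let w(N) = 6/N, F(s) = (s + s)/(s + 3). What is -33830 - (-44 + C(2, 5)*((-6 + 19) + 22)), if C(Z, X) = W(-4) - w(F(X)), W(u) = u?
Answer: -33478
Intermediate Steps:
F(s) = 2*s/(3 + s) (F(s) = (2*s)/(3 + s) = 2*s/(3 + s))
C(Z, X) = -4 - 3*(3 + X)/X (C(Z, X) = -4 - 6/(2*X/(3 + X)) = -4 - 6*(3 + X)/(2*X) = -4 - 3*(3 + X)/X)
-33830 - (-44 + C(2, 5)*((-6 + 19) + 22)) = -33830 - (-44 + (-7 - 9/5)*((-6 + 19) + 22)) = -33830 - (-44 + (-7 - 9*⅕)*(13 + 22)) = -33830 - (-44 + (-7 - 9/5)*35) = -33830 - (-44 - 44/5*35) = -33830 - (-44 - 308) = -33830 - 1*(-352) = -33830 + 352 = -33478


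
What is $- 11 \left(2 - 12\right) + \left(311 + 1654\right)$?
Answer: $2075$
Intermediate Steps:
$- 11 \left(2 - 12\right) + \left(311 + 1654\right) = \left(-11\right) \left(-10\right) + 1965 = 110 + 1965 = 2075$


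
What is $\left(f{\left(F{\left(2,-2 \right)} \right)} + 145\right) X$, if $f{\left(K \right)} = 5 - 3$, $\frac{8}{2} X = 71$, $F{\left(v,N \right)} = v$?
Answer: $\frac{10437}{4} \approx 2609.3$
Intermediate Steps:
$X = \frac{71}{4}$ ($X = \frac{1}{4} \cdot 71 = \frac{71}{4} \approx 17.75$)
$f{\left(K \right)} = 2$ ($f{\left(K \right)} = 5 - 3 = 2$)
$\left(f{\left(F{\left(2,-2 \right)} \right)} + 145\right) X = \left(2 + 145\right) \frac{71}{4} = 147 \cdot \frac{71}{4} = \frac{10437}{4}$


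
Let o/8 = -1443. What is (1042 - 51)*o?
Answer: -11440104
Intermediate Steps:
o = -11544 (o = 8*(-1443) = -11544)
(1042 - 51)*o = (1042 - 51)*(-11544) = 991*(-11544) = -11440104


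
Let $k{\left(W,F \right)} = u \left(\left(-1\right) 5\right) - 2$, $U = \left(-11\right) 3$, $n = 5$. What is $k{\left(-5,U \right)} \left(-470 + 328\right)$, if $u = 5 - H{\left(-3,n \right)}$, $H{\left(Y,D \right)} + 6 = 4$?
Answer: $5254$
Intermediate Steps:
$H{\left(Y,D \right)} = -2$ ($H{\left(Y,D \right)} = -6 + 4 = -2$)
$u = 7$ ($u = 5 - -2 = 5 + 2 = 7$)
$U = -33$
$k{\left(W,F \right)} = -37$ ($k{\left(W,F \right)} = 7 \left(\left(-1\right) 5\right) - 2 = 7 \left(-5\right) - 2 = -35 - 2 = -37$)
$k{\left(-5,U \right)} \left(-470 + 328\right) = - 37 \left(-470 + 328\right) = \left(-37\right) \left(-142\right) = 5254$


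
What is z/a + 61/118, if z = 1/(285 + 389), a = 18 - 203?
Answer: 1901493/3678355 ≈ 0.51694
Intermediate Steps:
a = -185
z = 1/674 ≈ 0.0014837
z/a + 61/118 = (1/674)/(-185) + 61/118 = (1/674)*(-1/185) + 61*(1/118) = -1/124690 + 61/118 = 1901493/3678355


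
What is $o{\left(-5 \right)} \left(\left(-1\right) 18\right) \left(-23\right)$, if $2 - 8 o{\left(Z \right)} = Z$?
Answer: $\frac{1449}{4} \approx 362.25$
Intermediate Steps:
$o{\left(Z \right)} = \frac{1}{4} - \frac{Z}{8}$
$o{\left(-5 \right)} \left(\left(-1\right) 18\right) \left(-23\right) = \left(\frac{1}{4} - - \frac{5}{8}\right) \left(\left(-1\right) 18\right) \left(-23\right) = \left(\frac{1}{4} + \frac{5}{8}\right) \left(-18\right) \left(-23\right) = \frac{7}{8} \left(-18\right) \left(-23\right) = \left(- \frac{63}{4}\right) \left(-23\right) = \frac{1449}{4}$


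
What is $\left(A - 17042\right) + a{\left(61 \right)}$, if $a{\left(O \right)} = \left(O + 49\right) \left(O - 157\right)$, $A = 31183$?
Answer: $3581$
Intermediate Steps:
$a{\left(O \right)} = \left(-157 + O\right) \left(49 + O\right)$ ($a{\left(O \right)} = \left(49 + O\right) \left(-157 + O\right) = \left(-157 + O\right) \left(49 + O\right)$)
$\left(A - 17042\right) + a{\left(61 \right)} = \left(31183 - 17042\right) - \left(14281 - 3721\right) = 14141 - 10560 = 3581$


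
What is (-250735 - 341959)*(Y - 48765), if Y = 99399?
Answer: -30010467996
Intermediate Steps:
(-250735 - 341959)*(Y - 48765) = (-250735 - 341959)*(99399 - 48765) = -592694*50634 = -30010467996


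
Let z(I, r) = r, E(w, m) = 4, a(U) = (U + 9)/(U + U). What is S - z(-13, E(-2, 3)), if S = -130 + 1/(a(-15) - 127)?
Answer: -84961/634 ≈ -134.01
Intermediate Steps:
a(U) = (9 + U)/(2*U) (a(U) = (9 + U)/((2*U)) = (9 + U)*(1/(2*U)) = (9 + U)/(2*U))
S = -82425/634 (S = -130 + 1/((½)*(9 - 15)/(-15) - 127) = -130 + 1/((½)*(-1/15)*(-6) - 127) = -130 + 1/(⅕ - 127) = -130 + 1/(-634/5) = -130 - 5/634 = -82425/634 ≈ -130.01)
S - z(-13, E(-2, 3)) = -82425/634 - 1*4 = -82425/634 - 4 = -84961/634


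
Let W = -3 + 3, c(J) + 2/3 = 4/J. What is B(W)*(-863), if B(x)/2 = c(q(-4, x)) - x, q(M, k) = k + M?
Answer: 8630/3 ≈ 2876.7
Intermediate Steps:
q(M, k) = M + k
c(J) = -2/3 + 4/J
W = 0
B(x) = -4/3 - 2*x + 8/(-4 + x) (B(x) = 2*((-2/3 + 4/(-4 + x)) - x) = 2*(-2/3 - x + 4/(-4 + x)) = -4/3 - 2*x + 8/(-4 + x))
B(W)*(-863) = (2*(20 - 3*0**2 + 10*0)/(3*(-4 + 0)))*(-863) = ((2/3)*(20 - 3*0 + 0)/(-4))*(-863) = ((2/3)*(-1/4)*(20 + 0 + 0))*(-863) = ((2/3)*(-1/4)*20)*(-863) = -10/3*(-863) = 8630/3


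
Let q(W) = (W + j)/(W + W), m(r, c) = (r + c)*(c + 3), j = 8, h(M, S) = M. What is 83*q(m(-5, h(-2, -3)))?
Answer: -83/14 ≈ -5.9286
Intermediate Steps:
m(r, c) = (3 + c)*(c + r) (m(r, c) = (c + r)*(3 + c) = (3 + c)*(c + r))
q(W) = (8 + W)/(2*W) (q(W) = (W + 8)/(W + W) = (8 + W)/((2*W)) = (8 + W)*(1/(2*W)) = (8 + W)/(2*W))
83*q(m(-5, h(-2, -3))) = 83*((8 + ((-2)² + 3*(-2) + 3*(-5) - 2*(-5)))/(2*((-2)² + 3*(-2) + 3*(-5) - 2*(-5)))) = 83*((8 + (4 - 6 - 15 + 10))/(2*(4 - 6 - 15 + 10))) = 83*((½)*(8 - 7)/(-7)) = 83*((½)*(-⅐)*1) = 83*(-1/14) = -83/14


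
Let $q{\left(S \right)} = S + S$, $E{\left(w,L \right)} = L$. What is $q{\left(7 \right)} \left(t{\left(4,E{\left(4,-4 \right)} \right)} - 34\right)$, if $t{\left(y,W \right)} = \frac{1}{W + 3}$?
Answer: $-490$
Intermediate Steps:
$t{\left(y,W \right)} = \frac{1}{3 + W}$
$q{\left(S \right)} = 2 S$
$q{\left(7 \right)} \left(t{\left(4,E{\left(4,-4 \right)} \right)} - 34\right) = 2 \cdot 7 \left(\frac{1}{3 - 4} - 34\right) = 14 \left(\frac{1}{-1} - 34\right) = 14 \left(-1 - 34\right) = 14 \left(-35\right) = -490$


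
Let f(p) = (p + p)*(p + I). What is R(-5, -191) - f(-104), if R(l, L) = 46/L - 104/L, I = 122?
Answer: 715162/191 ≈ 3744.3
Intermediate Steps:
R(l, L) = -58/L
f(p) = 2*p*(122 + p) (f(p) = (p + p)*(p + 122) = (2*p)*(122 + p) = 2*p*(122 + p))
R(-5, -191) - f(-104) = -58/(-191) - 2*(-104)*(122 - 104) = -58*(-1/191) - 2*(-104)*18 = 58/191 - 1*(-3744) = 58/191 + 3744 = 715162/191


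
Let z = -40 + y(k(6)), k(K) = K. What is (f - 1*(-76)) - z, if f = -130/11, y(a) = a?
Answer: 1080/11 ≈ 98.182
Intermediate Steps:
f = -130/11 (f = -130*1/11 = -130/11 ≈ -11.818)
z = -34 (z = -40 + 6 = -34)
(f - 1*(-76)) - z = (-130/11 - 1*(-76)) - 1*(-34) = (-130/11 + 76) + 34 = 706/11 + 34 = 1080/11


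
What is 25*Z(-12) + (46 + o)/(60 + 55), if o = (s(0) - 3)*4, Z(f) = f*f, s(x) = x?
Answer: 414034/115 ≈ 3600.3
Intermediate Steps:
Z(f) = f²
o = -12 (o = (0 - 3)*4 = -3*4 = -12)
25*Z(-12) + (46 + o)/(60 + 55) = 25*(-12)² + (46 - 12)/(60 + 55) = 25*144 + 34/115 = 3600 + 34*(1/115) = 3600 + 34/115 = 414034/115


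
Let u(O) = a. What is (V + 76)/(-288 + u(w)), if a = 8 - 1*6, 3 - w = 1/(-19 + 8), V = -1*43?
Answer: -3/26 ≈ -0.11538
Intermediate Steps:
V = -43
w = 34/11 (w = 3 - 1/(-19 + 8) = 3 - 1/(-11) = 3 - 1*(-1/11) = 3 + 1/11 = 34/11 ≈ 3.0909)
a = 2 (a = 8 - 6 = 2)
u(O) = 2
(V + 76)/(-288 + u(w)) = (-43 + 76)/(-288 + 2) = 33/(-286) = 33*(-1/286) = -3/26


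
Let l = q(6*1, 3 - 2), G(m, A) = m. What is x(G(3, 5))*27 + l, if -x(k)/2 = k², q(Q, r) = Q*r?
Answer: -480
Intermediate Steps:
x(k) = -2*k²
l = 6 (l = (6*1)*(3 - 2) = 6*1 = 6)
x(G(3, 5))*27 + l = -2*3²*27 + 6 = -2*9*27 + 6 = -18*27 + 6 = -486 + 6 = -480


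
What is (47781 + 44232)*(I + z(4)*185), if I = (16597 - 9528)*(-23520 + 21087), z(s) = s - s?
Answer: -1582520269401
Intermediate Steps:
z(s) = 0
I = -17198877 (I = 7069*(-2433) = -17198877)
(47781 + 44232)*(I + z(4)*185) = (47781 + 44232)*(-17198877 + 0*185) = 92013*(-17198877 + 0) = 92013*(-17198877) = -1582520269401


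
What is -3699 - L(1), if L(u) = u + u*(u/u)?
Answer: -3701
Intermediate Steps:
L(u) = 2*u (L(u) = u + u*1 = u + u = 2*u)
-3699 - L(1) = -3699 - 2 = -3701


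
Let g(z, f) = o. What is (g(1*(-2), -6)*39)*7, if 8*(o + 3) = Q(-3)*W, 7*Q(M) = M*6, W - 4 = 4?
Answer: -1521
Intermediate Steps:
W = 8 (W = 4 + 4 = 8)
Q(M) = 6*M/7 (Q(M) = (M*6)/7 = (6*M)/7 = 6*M/7)
o = -39/7 (o = -3 + (((6/7)*(-3))*8)/8 = -3 + (-18/7*8)/8 = -3 + (⅛)*(-144/7) = -3 - 18/7 = -39/7 ≈ -5.5714)
g(z, f) = -39/7
(g(1*(-2), -6)*39)*7 = -39/7*39*7 = -1521/7*7 = -1521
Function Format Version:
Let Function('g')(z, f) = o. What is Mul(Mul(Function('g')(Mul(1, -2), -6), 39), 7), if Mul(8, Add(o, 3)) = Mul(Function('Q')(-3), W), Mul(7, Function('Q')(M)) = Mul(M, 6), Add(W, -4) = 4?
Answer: -1521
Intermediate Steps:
W = 8 (W = Add(4, 4) = 8)
Function('Q')(M) = Mul(Rational(6, 7), M) (Function('Q')(M) = Mul(Rational(1, 7), Mul(M, 6)) = Mul(Rational(1, 7), Mul(6, M)) = Mul(Rational(6, 7), M))
o = Rational(-39, 7) (o = Add(-3, Mul(Rational(1, 8), Mul(Mul(Rational(6, 7), -3), 8))) = Add(-3, Mul(Rational(1, 8), Mul(Rational(-18, 7), 8))) = Add(-3, Mul(Rational(1, 8), Rational(-144, 7))) = Add(-3, Rational(-18, 7)) = Rational(-39, 7) ≈ -5.5714)
Function('g')(z, f) = Rational(-39, 7)
Mul(Mul(Function('g')(Mul(1, -2), -6), 39), 7) = Mul(Mul(Rational(-39, 7), 39), 7) = Mul(Rational(-1521, 7), 7) = -1521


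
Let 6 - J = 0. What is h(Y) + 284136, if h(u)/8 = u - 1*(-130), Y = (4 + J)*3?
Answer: 285416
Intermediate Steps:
J = 6 (J = 6 - 1*0 = 6 + 0 = 6)
Y = 30 (Y = (4 + 6)*3 = 10*3 = 30)
h(u) = 1040 + 8*u (h(u) = 8*(u - 1*(-130)) = 8*(u + 130) = 8*(130 + u) = 1040 + 8*u)
h(Y) + 284136 = (1040 + 8*30) + 284136 = (1040 + 240) + 284136 = 1280 + 284136 = 285416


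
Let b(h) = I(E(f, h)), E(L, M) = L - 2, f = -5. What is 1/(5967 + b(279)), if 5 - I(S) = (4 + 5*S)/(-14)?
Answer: 14/83577 ≈ 0.00016751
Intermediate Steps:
E(L, M) = -2 + L
I(S) = 37/7 + 5*S/14 (I(S) = 5 - (4 + 5*S)/(-14) = 5 - (4 + 5*S)*(-1)/14 = 5 - (-2/7 - 5*S/14) = 5 + (2/7 + 5*S/14) = 37/7 + 5*S/14)
b(h) = 39/14 (b(h) = 37/7 + 5*(-2 - 5)/14 = 37/7 + (5/14)*(-7) = 37/7 - 5/2 = 39/14)
1/(5967 + b(279)) = 1/(5967 + 39/14) = 1/(83577/14) = 14/83577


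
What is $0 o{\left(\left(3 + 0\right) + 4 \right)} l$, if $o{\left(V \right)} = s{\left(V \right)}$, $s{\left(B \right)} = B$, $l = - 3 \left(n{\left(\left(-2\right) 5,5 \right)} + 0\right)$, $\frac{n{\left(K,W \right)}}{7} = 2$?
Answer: $0$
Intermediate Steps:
$n{\left(K,W \right)} = 14$ ($n{\left(K,W \right)} = 7 \cdot 2 = 14$)
$l = -42$ ($l = - 3 \left(14 + 0\right) = \left(-3\right) 14 = -42$)
$o{\left(V \right)} = V$
$0 o{\left(\left(3 + 0\right) + 4 \right)} l = 0 \left(\left(3 + 0\right) + 4\right) \left(-42\right) = 0 \left(3 + 4\right) \left(-42\right) = 0 \cdot 7 \left(-42\right) = 0 \left(-42\right) = 0$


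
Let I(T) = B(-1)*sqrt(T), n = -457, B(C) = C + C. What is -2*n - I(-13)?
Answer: 914 + 2*I*sqrt(13) ≈ 914.0 + 7.2111*I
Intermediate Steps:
B(C) = 2*C
I(T) = -2*sqrt(T) (I(T) = (2*(-1))*sqrt(T) = -2*sqrt(T))
-2*n - I(-13) = -2*(-457) - (-2)*sqrt(-13) = 914 - (-2)*I*sqrt(13) = 914 + 2*I*sqrt(13)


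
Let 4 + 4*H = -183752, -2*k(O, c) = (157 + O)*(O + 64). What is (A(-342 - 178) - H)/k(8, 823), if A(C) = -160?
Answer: -45779/5940 ≈ -7.7069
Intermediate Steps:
k(O, c) = -(64 + O)*(157 + O)/2 (k(O, c) = -(157 + O)*(O + 64)/2 = -(157 + O)*(64 + O)/2 = -(64 + O)*(157 + O)/2)
H = -45939 (H = -1 + (¼)*(-183752) = -1 - 45938 = -45939)
(A(-342 - 178) - H)/k(8, 823) = (-160 - 1*(-45939))/(-5024 - 221/2*8 - ½*8²) = (-160 + 45939)/(-5024 - 884 - ½*64) = 45779/(-5024 - 884 - 32) = 45779/(-5940) = 45779*(-1/5940) = -45779/5940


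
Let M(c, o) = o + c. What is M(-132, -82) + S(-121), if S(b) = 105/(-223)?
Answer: -47827/223 ≈ -214.47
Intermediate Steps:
M(c, o) = c + o
S(b) = -105/223 (S(b) = 105*(-1/223) = -105/223)
M(-132, -82) + S(-121) = (-132 - 82) - 105/223 = -214 - 105/223 = -47827/223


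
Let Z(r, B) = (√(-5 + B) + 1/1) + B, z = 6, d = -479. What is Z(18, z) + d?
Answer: -471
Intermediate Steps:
Z(r, B) = 1 + B + √(-5 + B) (Z(r, B) = (√(-5 + B) + 1) + B = (1 + √(-5 + B)) + B = 1 + B + √(-5 + B))
Z(18, z) + d = (1 + 6 + √(-5 + 6)) - 479 = (1 + 6 + √1) - 479 = (1 + 6 + 1) - 479 = 8 - 479 = -471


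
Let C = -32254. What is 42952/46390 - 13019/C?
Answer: 994662609/748131530 ≈ 1.3295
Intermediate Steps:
42952/46390 - 13019/C = 42952/46390 - 13019/(-32254) = 42952*(1/46390) - 13019*(-1/32254) = 21476/23195 + 13019/32254 = 994662609/748131530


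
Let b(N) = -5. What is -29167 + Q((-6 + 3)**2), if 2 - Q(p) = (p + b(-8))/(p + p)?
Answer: -262487/9 ≈ -29165.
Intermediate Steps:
Q(p) = 2 - (-5 + p)/(2*p) (Q(p) = 2 - (p - 5)/(p + p) = 2 - (-5 + p)/(2*p))
-29167 + Q((-6 + 3)**2) = -29167 + (5 + 3*(-6 + 3)**2)/(2*((-6 + 3)**2)) = -29167 + (5 + 3*(-3)**2)/(2*((-3)**2)) = -29167 + (1/2)*(5 + 3*9)/9 = -29167 + (1/2)*(1/9)*(5 + 27) = -29167 + (1/2)*(1/9)*32 = -29167 + 16/9 = -262487/9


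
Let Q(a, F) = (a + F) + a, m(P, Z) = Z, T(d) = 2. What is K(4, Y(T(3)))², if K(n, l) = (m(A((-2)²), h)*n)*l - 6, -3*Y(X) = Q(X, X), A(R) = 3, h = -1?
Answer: 4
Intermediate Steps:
Q(a, F) = F + 2*a (Q(a, F) = (F + a) + a = F + 2*a)
Y(X) = -X (Y(X) = -(X + 2*X)/3 = -X)
K(n, l) = -6 - l*n (K(n, l) = (-n)*l - 6 = -l*n - 6 = -6 - l*n)
K(4, Y(T(3)))² = (-6 - 1*(-1*2)*4)² = (-6 - 1*(-2)*4)² = (-6 + 8)² = 2² = 4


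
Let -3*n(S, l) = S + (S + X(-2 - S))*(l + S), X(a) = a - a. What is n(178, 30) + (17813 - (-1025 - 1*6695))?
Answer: 39397/3 ≈ 13132.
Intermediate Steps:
X(a) = 0
n(S, l) = -S/3 - S*(S + l)/3 (n(S, l) = -(S + (S + 0)*(l + S))/3 = -(S + S*(S + l))/3 = -S/3 - S*(S + l)/3)
n(178, 30) + (17813 - (-1025 - 1*6695)) = (⅓)*178*(-1 - 1*178 - 1*30) + (17813 - (-1025 - 1*6695)) = (⅓)*178*(-1 - 178 - 30) + (17813 - (-1025 - 6695)) = (⅓)*178*(-209) + (17813 - 1*(-7720)) = -37202/3 + (17813 + 7720) = -37202/3 + 25533 = 39397/3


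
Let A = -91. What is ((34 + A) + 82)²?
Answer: 625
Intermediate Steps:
((34 + A) + 82)² = ((34 - 91) + 82)² = (-57 + 82)² = 25² = 625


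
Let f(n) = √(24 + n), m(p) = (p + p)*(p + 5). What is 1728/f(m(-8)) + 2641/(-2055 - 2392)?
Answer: -2641/4447 + 144*√2 ≈ 203.05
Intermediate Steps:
m(p) = 2*p*(5 + p) (m(p) = (2*p)*(5 + p) = 2*p*(5 + p))
1728/f(m(-8)) + 2641/(-2055 - 2392) = 1728/(√(24 + 2*(-8)*(5 - 8))) + 2641/(-2055 - 2392) = 1728/(√(24 + 2*(-8)*(-3))) + 2641/(-4447) = 1728/(√(24 + 48)) + 2641*(-1/4447) = 1728/(√72) - 2641/4447 = 1728/((6*√2)) - 2641/4447 = 1728*(√2/12) - 2641/4447 = 144*√2 - 2641/4447 = -2641/4447 + 144*√2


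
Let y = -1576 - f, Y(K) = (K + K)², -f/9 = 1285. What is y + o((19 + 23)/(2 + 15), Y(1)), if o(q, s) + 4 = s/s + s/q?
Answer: 209740/21 ≈ 9987.6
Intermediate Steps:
f = -11565 (f = -9*1285 = -11565)
Y(K) = 4*K² (Y(K) = (2*K)² = 4*K²)
o(q, s) = -3 + s/q (o(q, s) = -4 + (s/s + s/q) = -4 + (1 + s/q) = -3 + s/q)
y = 9989 (y = -1576 - 1*(-11565) = -1576 + 11565 = 9989)
y + o((19 + 23)/(2 + 15), Y(1)) = 9989 + (-3 + (4*1²)/(((19 + 23)/(2 + 15)))) = 9989 + (-3 + (4*1)/((42/17))) = 9989 + (-3 + 4/((42*(1/17)))) = 9989 + (-3 + 4/(42/17)) = 9989 + (-3 + 4*(17/42)) = 9989 + (-3 + 34/21) = 9989 - 29/21 = 209740/21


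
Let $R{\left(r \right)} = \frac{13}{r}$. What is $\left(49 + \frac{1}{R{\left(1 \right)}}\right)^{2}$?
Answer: $\frac{407044}{169} \approx 2408.5$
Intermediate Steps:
$\left(49 + \frac{1}{R{\left(1 \right)}}\right)^{2} = \left(49 + \frac{1}{13 \cdot 1^{-1}}\right)^{2} = \left(49 + \frac{1}{13 \cdot 1}\right)^{2} = \left(49 + \frac{1}{13}\right)^{2} = \left(\frac{638}{13}\right)^{2} = \frac{407044}{169}$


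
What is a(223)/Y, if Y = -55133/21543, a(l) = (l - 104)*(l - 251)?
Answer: 71781276/55133 ≈ 1302.0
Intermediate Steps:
a(l) = (-251 + l)*(-104 + l) (a(l) = (-104 + l)*(-251 + l) = (-251 + l)*(-104 + l))
Y = -55133/21543 (Y = -55133*1/21543 = -55133/21543 ≈ -2.5592)
a(223)/Y = (26104 + 223² - 355*223)/(-55133/21543) = (26104 + 49729 - 79165)*(-21543/55133) = -3332*(-21543/55133) = 71781276/55133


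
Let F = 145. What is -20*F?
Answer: -2900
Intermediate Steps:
-20*F = -20*145 = -2900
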